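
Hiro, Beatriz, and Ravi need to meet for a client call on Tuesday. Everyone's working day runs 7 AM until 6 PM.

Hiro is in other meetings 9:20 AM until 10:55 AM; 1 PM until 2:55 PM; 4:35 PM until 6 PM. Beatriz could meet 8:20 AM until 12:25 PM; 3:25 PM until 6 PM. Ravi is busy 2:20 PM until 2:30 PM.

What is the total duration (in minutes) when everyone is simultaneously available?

220

Hiro free: 07:00-09:20, 10:55-13:00, 14:55-16:35 (invert busy blocks within the working day).
Beatriz free: 08:20-12:25, 15:25-18:00.
Ravi free: 07:00-14:20, 14:30-18:00 (invert busy blocks within the working day).
Hiro ∩ Beatriz: 08:20-09:20, 10:55-12:25, 15:25-16:35.
Hiro ∩ Beatriz ∩ Ravi: 08:20-09:20, 10:55-12:25, 15:25-16:35.
Summing the common windows: 60 + 90 + 70 = 220 minutes.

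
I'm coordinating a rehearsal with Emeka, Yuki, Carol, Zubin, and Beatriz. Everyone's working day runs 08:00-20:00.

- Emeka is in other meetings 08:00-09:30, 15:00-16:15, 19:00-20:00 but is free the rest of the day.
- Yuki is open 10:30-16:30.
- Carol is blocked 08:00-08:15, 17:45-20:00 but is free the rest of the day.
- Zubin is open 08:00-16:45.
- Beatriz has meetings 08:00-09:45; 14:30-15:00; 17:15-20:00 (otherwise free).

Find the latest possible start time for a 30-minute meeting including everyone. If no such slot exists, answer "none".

Emeka free: 09:30-15:00, 16:15-19:00 (invert busy blocks within the working day).
Yuki free: 10:30-16:30.
Carol free: 08:15-17:45 (invert busy blocks within the working day).
Zubin free: 08:00-16:45.
Beatriz free: 09:45-14:30, 15:00-17:15 (invert busy blocks within the working day).
Emeka ∩ Yuki: 10:30-15:00, 16:15-16:30.
Emeka ∩ Yuki ∩ Carol: 10:30-15:00, 16:15-16:30.
Emeka ∩ Yuki ∩ Carol ∩ Zubin: 10:30-15:00, 16:15-16:30.
Emeka ∩ Yuki ∩ Carol ∩ Zubin ∩ Beatriz: 10:30-14:30, 16:15-16:30.
The last common window of at least 30 minutes is 10:30-14:30; a 30-minute meeting can start as late as 14:00 and still end by 14:30.

14:00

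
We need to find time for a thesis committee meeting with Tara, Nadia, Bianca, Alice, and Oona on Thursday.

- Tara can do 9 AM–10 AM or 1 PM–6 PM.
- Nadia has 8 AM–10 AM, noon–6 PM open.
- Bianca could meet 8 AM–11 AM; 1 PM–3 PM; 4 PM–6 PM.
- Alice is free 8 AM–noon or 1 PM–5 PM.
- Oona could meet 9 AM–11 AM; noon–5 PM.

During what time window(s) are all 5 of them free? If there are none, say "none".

09:00-10:00, 13:00-15:00, 16:00-17:00

Tara ∩ Nadia: 09:00-10:00, 13:00-18:00.
Tara ∩ Nadia ∩ Bianca: 09:00-10:00, 13:00-15:00, 16:00-18:00.
Tara ∩ Nadia ∩ Bianca ∩ Alice: 09:00-10:00, 13:00-15:00, 16:00-17:00.
Tara ∩ Nadia ∩ Bianca ∩ Alice ∩ Oona: 09:00-10:00, 13:00-15:00, 16:00-17:00.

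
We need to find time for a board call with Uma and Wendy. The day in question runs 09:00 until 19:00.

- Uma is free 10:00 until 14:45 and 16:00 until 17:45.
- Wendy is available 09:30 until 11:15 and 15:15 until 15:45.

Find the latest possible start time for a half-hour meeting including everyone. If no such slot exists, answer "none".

Uma ∩ Wendy: 10:00-11:15.
The last common window of at least 30 minutes is 10:00-11:15; a 30-minute meeting can start as late as 10:45 and still end by 11:15.

10:45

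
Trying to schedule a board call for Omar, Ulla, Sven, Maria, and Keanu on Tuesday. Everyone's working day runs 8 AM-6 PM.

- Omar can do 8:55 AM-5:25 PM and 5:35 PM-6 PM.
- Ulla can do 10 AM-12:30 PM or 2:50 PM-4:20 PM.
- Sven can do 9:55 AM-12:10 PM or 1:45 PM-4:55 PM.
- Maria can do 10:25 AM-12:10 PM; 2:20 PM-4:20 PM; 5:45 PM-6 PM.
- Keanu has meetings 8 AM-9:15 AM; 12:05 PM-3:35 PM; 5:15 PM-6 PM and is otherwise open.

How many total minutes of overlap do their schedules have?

145

Omar free: 08:55-17:25, 17:35-18:00.
Ulla free: 10:00-12:30, 14:50-16:20.
Sven free: 09:55-12:10, 13:45-16:55.
Maria free: 10:25-12:10, 14:20-16:20, 17:45-18:00.
Keanu free: 09:15-12:05, 15:35-17:15 (invert busy blocks within the working day).
Omar ∩ Ulla: 10:00-12:30, 14:50-16:20.
Omar ∩ Ulla ∩ Sven: 10:00-12:10, 14:50-16:20.
Omar ∩ Ulla ∩ Sven ∩ Maria: 10:25-12:10, 14:50-16:20.
Omar ∩ Ulla ∩ Sven ∩ Maria ∩ Keanu: 10:25-12:05, 15:35-16:20.
Summing the common windows: 100 + 45 = 145 minutes.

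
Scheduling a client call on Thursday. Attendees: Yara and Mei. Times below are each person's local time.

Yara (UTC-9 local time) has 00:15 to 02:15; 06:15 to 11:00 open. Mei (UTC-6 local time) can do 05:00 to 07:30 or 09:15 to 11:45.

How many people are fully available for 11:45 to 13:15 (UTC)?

1

Yara in UTC: 09:15-11:15, 15:15-20:00 (add 9h to convert from UTC-9).
Mei in UTC: 11:00-13:30, 15:15-17:45 (add 6h to convert from UTC-6).
Mei can make the full 11:45-13:15 slot — that's 1.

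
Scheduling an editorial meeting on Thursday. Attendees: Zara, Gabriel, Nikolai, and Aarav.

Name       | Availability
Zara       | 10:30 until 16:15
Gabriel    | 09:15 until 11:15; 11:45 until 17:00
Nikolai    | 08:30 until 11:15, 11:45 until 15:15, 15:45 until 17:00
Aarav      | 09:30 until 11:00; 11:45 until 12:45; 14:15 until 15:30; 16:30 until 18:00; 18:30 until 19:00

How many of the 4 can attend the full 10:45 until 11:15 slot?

3

Zara, Gabriel, and Nikolai can make the full 10:45-11:15 slot — that's 3.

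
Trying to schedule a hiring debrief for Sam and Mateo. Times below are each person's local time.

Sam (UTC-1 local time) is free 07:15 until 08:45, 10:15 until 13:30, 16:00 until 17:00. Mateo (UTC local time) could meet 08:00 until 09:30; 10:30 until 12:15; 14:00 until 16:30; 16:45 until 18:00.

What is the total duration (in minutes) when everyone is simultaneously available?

225

Sam in UTC: 08:15-09:45, 11:15-14:30, 17:00-18:00 (add 1h to convert from UTC-1).
Mateo in UTC: 08:00-09:30, 10:30-12:15, 14:00-16:30, 16:45-18:00.
Sam ∩ Mateo: 08:15-09:30, 11:15-12:15, 14:00-14:30, 17:00-18:00.
So the common availability across everyone is 08:15-09:30, 11:15-12:15, 14:00-14:30, 17:00-18:00.
Summing the common windows: 75 + 60 + 30 + 60 = 225 minutes.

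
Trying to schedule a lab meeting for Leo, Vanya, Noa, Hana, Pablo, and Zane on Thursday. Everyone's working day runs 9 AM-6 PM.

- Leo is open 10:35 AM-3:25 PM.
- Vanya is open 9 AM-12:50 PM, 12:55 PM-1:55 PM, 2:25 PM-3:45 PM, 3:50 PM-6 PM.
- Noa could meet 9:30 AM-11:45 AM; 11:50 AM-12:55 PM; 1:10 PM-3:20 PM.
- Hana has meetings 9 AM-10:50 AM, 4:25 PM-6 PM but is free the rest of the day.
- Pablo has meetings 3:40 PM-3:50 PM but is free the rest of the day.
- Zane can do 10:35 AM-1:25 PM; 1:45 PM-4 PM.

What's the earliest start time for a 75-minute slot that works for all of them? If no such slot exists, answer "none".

Leo free: 10:35-15:25.
Vanya free: 09:00-12:50, 12:55-13:55, 14:25-15:45, 15:50-18:00.
Noa free: 09:30-11:45, 11:50-12:55, 13:10-15:20.
Hana free: 10:50-16:25 (invert busy blocks within the working day).
Pablo free: 09:00-15:40, 15:50-18:00 (invert busy blocks within the working day).
Zane free: 10:35-13:25, 13:45-16:00.
Leo ∩ Vanya: 10:35-12:50, 12:55-13:55, 14:25-15:25.
Leo ∩ Vanya ∩ Noa: 10:35-11:45, 11:50-12:50, 13:10-13:55, 14:25-15:20.
Leo ∩ Vanya ∩ Noa ∩ Hana: 10:50-11:45, 11:50-12:50, 13:10-13:55, 14:25-15:20.
Leo ∩ Vanya ∩ Noa ∩ Hana ∩ Pablo: 10:50-11:45, 11:50-12:50, 13:10-13:55, 14:25-15:20.
Leo ∩ Vanya ∩ Noa ∩ Hana ∩ Pablo ∩ Zane: 10:50-11:45, 11:50-12:50, 13:10-13:25, 13:45-13:55, 14:25-15:20.
No common window is at least 75 minutes long.

none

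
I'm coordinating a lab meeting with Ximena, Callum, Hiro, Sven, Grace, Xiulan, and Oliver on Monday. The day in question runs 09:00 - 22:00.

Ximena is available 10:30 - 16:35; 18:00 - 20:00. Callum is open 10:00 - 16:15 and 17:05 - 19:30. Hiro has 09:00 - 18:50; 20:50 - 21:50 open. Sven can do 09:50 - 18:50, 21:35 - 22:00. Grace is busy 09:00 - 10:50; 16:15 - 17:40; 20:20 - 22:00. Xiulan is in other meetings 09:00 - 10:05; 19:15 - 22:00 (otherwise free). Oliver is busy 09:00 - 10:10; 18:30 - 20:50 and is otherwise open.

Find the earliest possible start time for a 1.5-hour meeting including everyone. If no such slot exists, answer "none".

Ximena free: 10:30-16:35, 18:00-20:00.
Callum free: 10:00-16:15, 17:05-19:30.
Hiro free: 09:00-18:50, 20:50-21:50.
Sven free: 09:50-18:50, 21:35-22:00.
Grace free: 10:50-16:15, 17:40-20:20 (invert busy blocks within the working day).
Xiulan free: 10:05-19:15 (invert busy blocks within the working day).
Oliver free: 10:10-18:30, 20:50-22:00 (invert busy blocks within the working day).
Ximena ∩ Callum: 10:30-16:15, 18:00-19:30.
Ximena ∩ Callum ∩ Hiro: 10:30-16:15, 18:00-18:50.
Ximena ∩ Callum ∩ Hiro ∩ Sven: 10:30-16:15, 18:00-18:50.
Ximena ∩ Callum ∩ Hiro ∩ Sven ∩ Grace: 10:50-16:15, 18:00-18:50.
Ximena ∩ Callum ∩ Hiro ∩ Sven ∩ Grace ∩ Xiulan: 10:50-16:15, 18:00-18:50.
Ximena ∩ Callum ∩ Hiro ∩ Sven ∩ Grace ∩ Xiulan ∩ Oliver: 10:50-16:15, 18:00-18:30.
So the common availability across everyone is 10:50-16:15, 18:00-18:30.
The first common window of at least 90 minutes is 10:50-16:15, so the earliest start is 10:50.

10:50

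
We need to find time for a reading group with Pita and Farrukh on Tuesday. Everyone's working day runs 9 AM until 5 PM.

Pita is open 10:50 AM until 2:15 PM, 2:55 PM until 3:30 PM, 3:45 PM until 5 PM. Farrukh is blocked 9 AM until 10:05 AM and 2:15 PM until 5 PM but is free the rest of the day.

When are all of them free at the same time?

10:50-14:15

Pita free: 10:50-14:15, 14:55-15:30, 15:45-17:00.
Farrukh free: 10:05-14:15 (invert busy blocks within the working day).
Pita ∩ Farrukh: 10:50-14:15.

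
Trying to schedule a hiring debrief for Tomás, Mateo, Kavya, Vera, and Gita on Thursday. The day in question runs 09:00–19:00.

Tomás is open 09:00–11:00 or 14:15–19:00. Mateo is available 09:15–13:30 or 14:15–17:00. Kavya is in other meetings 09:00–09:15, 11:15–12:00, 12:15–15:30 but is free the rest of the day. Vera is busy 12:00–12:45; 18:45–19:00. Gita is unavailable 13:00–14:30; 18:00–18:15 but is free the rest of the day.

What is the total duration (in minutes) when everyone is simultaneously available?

Tomás free: 09:00-11:00, 14:15-19:00.
Mateo free: 09:15-13:30, 14:15-17:00.
Kavya free: 09:15-11:15, 12:00-12:15, 15:30-19:00 (invert busy blocks within the working day).
Vera free: 09:00-12:00, 12:45-18:45 (invert busy blocks within the working day).
Gita free: 09:00-13:00, 14:30-18:00, 18:15-19:00 (invert busy blocks within the working day).
Tomás ∩ Mateo: 09:15-11:00, 14:15-17:00.
Tomás ∩ Mateo ∩ Kavya: 09:15-11:00, 15:30-17:00.
Tomás ∩ Mateo ∩ Kavya ∩ Vera: 09:15-11:00, 15:30-17:00.
Tomás ∩ Mateo ∩ Kavya ∩ Vera ∩ Gita: 09:15-11:00, 15:30-17:00.
Those are the intersection windows.
Summing the common windows: 105 + 90 = 195 minutes.

195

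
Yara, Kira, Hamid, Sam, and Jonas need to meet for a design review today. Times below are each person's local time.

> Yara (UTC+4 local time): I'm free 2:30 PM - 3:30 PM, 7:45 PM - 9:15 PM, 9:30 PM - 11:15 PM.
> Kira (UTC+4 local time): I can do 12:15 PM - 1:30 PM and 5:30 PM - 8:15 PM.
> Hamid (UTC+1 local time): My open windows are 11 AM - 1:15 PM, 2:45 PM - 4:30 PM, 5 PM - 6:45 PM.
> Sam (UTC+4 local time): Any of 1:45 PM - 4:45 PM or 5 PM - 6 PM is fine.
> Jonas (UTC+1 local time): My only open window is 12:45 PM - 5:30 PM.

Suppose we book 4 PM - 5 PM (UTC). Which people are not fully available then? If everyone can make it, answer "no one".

Jonas, Kira, Sam

Yara in UTC: 10:30-11:30, 15:45-17:15, 17:30-19:15 (subtract 4h to convert from UTC+4).
Kira in UTC: 08:15-09:30, 13:30-16:15 (subtract 4h to convert from UTC+4).
Hamid in UTC: 10:00-12:15, 13:45-15:30, 16:00-17:45 (subtract 1h to convert from UTC+1).
Sam in UTC: 09:45-12:45, 13:00-14:00 (subtract 4h to convert from UTC+4).
Jonas in UTC: 11:45-16:30 (subtract 1h to convert from UTC+1).
Yara: free for 16:00-17:00. Kira: not fully free for 16:00-17:00. Hamid: free for 16:00-17:00. Sam: not fully free for 16:00-17:00. Jonas: not fully free for 16:00-17:00.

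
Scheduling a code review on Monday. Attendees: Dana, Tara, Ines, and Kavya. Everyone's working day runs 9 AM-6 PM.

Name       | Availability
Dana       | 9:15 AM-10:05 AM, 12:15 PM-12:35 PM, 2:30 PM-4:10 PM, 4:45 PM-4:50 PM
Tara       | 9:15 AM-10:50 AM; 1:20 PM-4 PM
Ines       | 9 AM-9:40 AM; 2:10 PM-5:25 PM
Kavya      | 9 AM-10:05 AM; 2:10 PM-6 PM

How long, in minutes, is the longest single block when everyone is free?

90

Dana ∩ Tara: 09:15-10:05, 14:30-16:00.
Dana ∩ Tara ∩ Ines: 09:15-09:40, 14:30-16:00.
Dana ∩ Tara ∩ Ines ∩ Kavya: 09:15-09:40, 14:30-16:00.
So the common availability across everyone is 09:15-09:40, 14:30-16:00.
The longest is 14:30-16:00 at 90 minutes.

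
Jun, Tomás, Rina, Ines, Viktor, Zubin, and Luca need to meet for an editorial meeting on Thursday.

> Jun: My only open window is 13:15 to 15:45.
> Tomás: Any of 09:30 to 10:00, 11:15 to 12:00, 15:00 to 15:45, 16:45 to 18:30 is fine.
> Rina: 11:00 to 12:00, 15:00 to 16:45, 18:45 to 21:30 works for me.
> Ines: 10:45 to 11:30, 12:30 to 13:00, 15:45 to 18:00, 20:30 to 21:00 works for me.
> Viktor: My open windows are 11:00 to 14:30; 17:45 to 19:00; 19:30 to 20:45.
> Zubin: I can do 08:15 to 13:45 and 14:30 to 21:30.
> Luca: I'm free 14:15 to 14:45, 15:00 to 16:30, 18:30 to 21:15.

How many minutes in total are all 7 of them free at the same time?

0

Jun ∩ Tomás: 15:00-15:45.
Jun ∩ Tomás ∩ Rina: 15:00-15:45.
Jun ∩ Tomás ∩ Rina ∩ Ines: ∅.
Jun ∩ Tomás ∩ Rina ∩ Ines ∩ Viktor: ∅.
Jun ∩ Tomás ∩ Rina ∩ Ines ∩ Viktor ∩ Zubin: ∅.
Jun ∩ Tomás ∩ Rina ∩ Ines ∩ Viktor ∩ Zubin ∩ Luca: ∅.
There is no time when everyone is free.
There is no common window, so the total is 0 minutes.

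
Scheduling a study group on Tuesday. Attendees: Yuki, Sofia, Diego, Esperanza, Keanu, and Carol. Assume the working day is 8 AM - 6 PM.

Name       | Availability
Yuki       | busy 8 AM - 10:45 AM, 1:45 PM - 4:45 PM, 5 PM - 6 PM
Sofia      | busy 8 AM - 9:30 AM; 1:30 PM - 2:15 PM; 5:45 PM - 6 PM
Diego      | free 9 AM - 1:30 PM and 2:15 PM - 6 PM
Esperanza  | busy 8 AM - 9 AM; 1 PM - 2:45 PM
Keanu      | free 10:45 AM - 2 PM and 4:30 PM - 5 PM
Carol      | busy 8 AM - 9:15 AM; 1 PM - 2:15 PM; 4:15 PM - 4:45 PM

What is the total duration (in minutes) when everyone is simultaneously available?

Yuki free: 10:45-13:45, 16:45-17:00 (invert busy blocks within the working day).
Sofia free: 09:30-13:30, 14:15-17:45 (invert busy blocks within the working day).
Diego free: 09:00-13:30, 14:15-18:00.
Esperanza free: 09:00-13:00, 14:45-18:00 (invert busy blocks within the working day).
Keanu free: 10:45-14:00, 16:30-17:00.
Carol free: 09:15-13:00, 14:15-16:15, 16:45-18:00 (invert busy blocks within the working day).
Yuki ∩ Sofia: 10:45-13:30, 16:45-17:00.
Yuki ∩ Sofia ∩ Diego: 10:45-13:30, 16:45-17:00.
Yuki ∩ Sofia ∩ Diego ∩ Esperanza: 10:45-13:00, 16:45-17:00.
Yuki ∩ Sofia ∩ Diego ∩ Esperanza ∩ Keanu: 10:45-13:00, 16:45-17:00.
Yuki ∩ Sofia ∩ Diego ∩ Esperanza ∩ Keanu ∩ Carol: 10:45-13:00, 16:45-17:00.
Summing the common windows: 135 + 15 = 150 minutes.

150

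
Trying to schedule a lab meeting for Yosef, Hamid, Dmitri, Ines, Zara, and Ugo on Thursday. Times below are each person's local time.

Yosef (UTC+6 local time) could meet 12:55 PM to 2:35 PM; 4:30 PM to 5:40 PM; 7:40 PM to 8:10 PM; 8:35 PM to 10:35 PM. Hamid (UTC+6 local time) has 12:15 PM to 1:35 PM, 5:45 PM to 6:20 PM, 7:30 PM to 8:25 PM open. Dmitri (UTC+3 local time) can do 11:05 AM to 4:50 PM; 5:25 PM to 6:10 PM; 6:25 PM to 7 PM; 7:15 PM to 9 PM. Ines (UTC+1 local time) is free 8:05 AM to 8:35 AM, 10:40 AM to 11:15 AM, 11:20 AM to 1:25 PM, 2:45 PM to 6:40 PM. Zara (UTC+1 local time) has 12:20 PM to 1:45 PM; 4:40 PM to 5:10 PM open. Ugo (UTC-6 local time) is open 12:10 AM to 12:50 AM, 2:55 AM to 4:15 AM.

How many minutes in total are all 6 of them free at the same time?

0

Yosef in UTC: 06:55-08:35, 10:30-11:40, 13:40-14:10, 14:35-16:35 (subtract 6h to convert from UTC+6).
Hamid in UTC: 06:15-07:35, 11:45-12:20, 13:30-14:25 (subtract 6h to convert from UTC+6).
Dmitri in UTC: 08:05-13:50, 14:25-15:10, 15:25-16:00, 16:15-18:00 (subtract 3h to convert from UTC+3).
Ines in UTC: 07:05-07:35, 09:40-10:15, 10:20-12:25, 13:45-17:40 (subtract 1h to convert from UTC+1).
Zara in UTC: 11:20-12:45, 15:40-16:10 (subtract 1h to convert from UTC+1).
Ugo in UTC: 06:10-06:50, 08:55-10:15 (add 6h to convert from UTC-6).
Yosef ∩ Hamid: 06:55-07:35, 13:40-14:10.
Yosef ∩ Hamid ∩ Dmitri: 13:40-13:50.
Yosef ∩ Hamid ∩ Dmitri ∩ Ines: 13:45-13:50.
Yosef ∩ Hamid ∩ Dmitri ∩ Ines ∩ Zara: ∅.
Yosef ∩ Hamid ∩ Dmitri ∩ Ines ∩ Zara ∩ Ugo: ∅.
There is no time when everyone is free.
There is no common window, so the total is 0 minutes.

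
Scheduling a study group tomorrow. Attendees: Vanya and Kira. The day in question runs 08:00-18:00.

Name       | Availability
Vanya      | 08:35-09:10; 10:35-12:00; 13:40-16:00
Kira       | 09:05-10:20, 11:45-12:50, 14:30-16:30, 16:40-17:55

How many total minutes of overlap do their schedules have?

Vanya ∩ Kira: 09:05-09:10, 11:45-12:00, 14:30-16:00.
Those are the intersection windows.
Summing the common windows: 5 + 15 + 90 = 110 minutes.

110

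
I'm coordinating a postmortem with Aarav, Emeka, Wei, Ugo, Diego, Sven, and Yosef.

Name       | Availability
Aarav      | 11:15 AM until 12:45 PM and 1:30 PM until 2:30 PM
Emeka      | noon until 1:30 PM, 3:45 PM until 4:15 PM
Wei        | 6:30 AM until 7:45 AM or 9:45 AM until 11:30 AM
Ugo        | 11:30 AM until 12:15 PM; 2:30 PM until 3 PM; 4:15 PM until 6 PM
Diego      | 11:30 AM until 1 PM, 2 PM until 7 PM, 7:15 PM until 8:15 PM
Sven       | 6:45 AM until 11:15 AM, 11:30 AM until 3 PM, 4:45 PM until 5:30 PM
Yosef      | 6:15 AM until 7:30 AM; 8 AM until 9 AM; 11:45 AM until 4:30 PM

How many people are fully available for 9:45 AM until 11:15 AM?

Wei and Sven can make the full 09:45-11:15 slot — that's 2.

2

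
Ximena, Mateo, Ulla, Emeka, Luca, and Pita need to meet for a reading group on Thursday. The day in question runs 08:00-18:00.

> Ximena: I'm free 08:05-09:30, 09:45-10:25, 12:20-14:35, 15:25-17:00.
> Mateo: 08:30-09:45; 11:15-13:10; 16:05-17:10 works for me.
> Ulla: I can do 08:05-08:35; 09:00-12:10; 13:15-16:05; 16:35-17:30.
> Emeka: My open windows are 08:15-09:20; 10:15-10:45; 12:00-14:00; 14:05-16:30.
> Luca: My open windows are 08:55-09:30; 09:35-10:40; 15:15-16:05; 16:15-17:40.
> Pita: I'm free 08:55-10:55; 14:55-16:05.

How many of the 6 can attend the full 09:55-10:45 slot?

2

Ulla and Pita can make the full 09:55-10:45 slot — that's 2.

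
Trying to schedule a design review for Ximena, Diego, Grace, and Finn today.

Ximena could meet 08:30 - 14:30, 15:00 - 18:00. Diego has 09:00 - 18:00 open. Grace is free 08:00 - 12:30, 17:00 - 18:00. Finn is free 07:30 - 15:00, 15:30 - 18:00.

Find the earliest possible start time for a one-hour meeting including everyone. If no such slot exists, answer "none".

09:00

Ximena ∩ Diego: 09:00-14:30, 15:00-18:00.
Ximena ∩ Diego ∩ Grace: 09:00-12:30, 17:00-18:00.
Ximena ∩ Diego ∩ Grace ∩ Finn: 09:00-12:30, 17:00-18:00.
So the common availability across everyone is 09:00-12:30, 17:00-18:00.
The first common window of at least 60 minutes is 09:00-12:30, so the earliest start is 09:00.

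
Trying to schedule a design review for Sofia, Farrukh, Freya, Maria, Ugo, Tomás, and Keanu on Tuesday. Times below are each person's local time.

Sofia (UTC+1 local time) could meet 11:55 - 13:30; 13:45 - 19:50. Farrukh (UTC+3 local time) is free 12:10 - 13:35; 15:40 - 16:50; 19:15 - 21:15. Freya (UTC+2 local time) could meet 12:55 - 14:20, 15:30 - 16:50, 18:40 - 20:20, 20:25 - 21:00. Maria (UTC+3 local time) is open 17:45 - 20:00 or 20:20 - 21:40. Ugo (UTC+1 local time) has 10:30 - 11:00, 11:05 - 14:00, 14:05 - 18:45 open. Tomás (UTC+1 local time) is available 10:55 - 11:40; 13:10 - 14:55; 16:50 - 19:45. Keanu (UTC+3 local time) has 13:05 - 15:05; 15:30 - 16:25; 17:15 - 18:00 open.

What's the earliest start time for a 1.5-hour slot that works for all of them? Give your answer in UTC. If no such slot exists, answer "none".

Sofia in UTC: 10:55-12:30, 12:45-18:50 (subtract 1h to convert from UTC+1).
Farrukh in UTC: 09:10-10:35, 12:40-13:50, 16:15-18:15 (subtract 3h to convert from UTC+3).
Freya in UTC: 10:55-12:20, 13:30-14:50, 16:40-18:20, 18:25-19:00 (subtract 2h to convert from UTC+2).
Maria in UTC: 14:45-17:00, 17:20-18:40 (subtract 3h to convert from UTC+3).
Ugo in UTC: 09:30-10:00, 10:05-13:00, 13:05-17:45 (subtract 1h to convert from UTC+1).
Tomás in UTC: 09:55-10:40, 12:10-13:55, 15:50-18:45 (subtract 1h to convert from UTC+1).
Keanu in UTC: 10:05-12:05, 12:30-13:25, 14:15-15:00 (subtract 3h to convert from UTC+3).
Sofia ∩ Farrukh: 12:45-13:50, 16:15-18:15.
Sofia ∩ Farrukh ∩ Freya: 13:30-13:50, 16:40-18:15.
Sofia ∩ Farrukh ∩ Freya ∩ Maria: 16:40-17:00, 17:20-18:15.
Sofia ∩ Farrukh ∩ Freya ∩ Maria ∩ Ugo: 16:40-17:00, 17:20-17:45.
Sofia ∩ Farrukh ∩ Freya ∩ Maria ∩ Ugo ∩ Tomás: 16:40-17:00, 17:20-17:45.
Sofia ∩ Farrukh ∩ Freya ∩ Maria ∩ Ugo ∩ Tomás ∩ Keanu: ∅.
There is no time when everyone is free.
No common window is at least 90 minutes long.

none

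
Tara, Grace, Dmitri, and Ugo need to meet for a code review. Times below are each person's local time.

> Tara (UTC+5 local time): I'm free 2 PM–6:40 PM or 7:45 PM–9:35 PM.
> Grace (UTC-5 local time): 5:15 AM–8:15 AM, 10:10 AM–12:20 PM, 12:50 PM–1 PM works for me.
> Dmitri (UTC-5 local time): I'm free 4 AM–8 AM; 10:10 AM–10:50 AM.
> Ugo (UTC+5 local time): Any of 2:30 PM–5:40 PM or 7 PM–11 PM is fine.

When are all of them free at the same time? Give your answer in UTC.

Tara in UTC: 09:00-13:40, 14:45-16:35 (subtract 5h to convert from UTC+5).
Grace in UTC: 10:15-13:15, 15:10-17:20, 17:50-18:00 (add 5h to convert from UTC-5).
Dmitri in UTC: 09:00-13:00, 15:10-15:50 (add 5h to convert from UTC-5).
Ugo in UTC: 09:30-12:40, 14:00-18:00 (subtract 5h to convert from UTC+5).
Tara ∩ Grace: 10:15-13:15, 15:10-16:35.
Tara ∩ Grace ∩ Dmitri: 10:15-13:00, 15:10-15:50.
Tara ∩ Grace ∩ Dmitri ∩ Ugo: 10:15-12:40, 15:10-15:50.
So the common availability across everyone is 10:15-12:40, 15:10-15:50.

10:15-12:40, 15:10-15:50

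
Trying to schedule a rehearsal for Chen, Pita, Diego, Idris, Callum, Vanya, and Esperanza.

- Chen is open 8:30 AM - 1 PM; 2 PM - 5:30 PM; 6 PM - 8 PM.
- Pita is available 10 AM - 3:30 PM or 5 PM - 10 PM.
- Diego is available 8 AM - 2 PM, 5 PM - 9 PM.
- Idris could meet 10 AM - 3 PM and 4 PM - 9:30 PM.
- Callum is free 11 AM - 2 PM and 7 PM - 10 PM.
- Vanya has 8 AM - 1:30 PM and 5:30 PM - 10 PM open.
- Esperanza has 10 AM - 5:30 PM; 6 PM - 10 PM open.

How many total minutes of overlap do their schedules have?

180

Chen ∩ Pita: 10:00-13:00, 14:00-15:30, 17:00-17:30, 18:00-20:00.
Chen ∩ Pita ∩ Diego: 10:00-13:00, 17:00-17:30, 18:00-20:00.
Chen ∩ Pita ∩ Diego ∩ Idris: 10:00-13:00, 17:00-17:30, 18:00-20:00.
Chen ∩ Pita ∩ Diego ∩ Idris ∩ Callum: 11:00-13:00, 19:00-20:00.
Chen ∩ Pita ∩ Diego ∩ Idris ∩ Callum ∩ Vanya: 11:00-13:00, 19:00-20:00.
Chen ∩ Pita ∩ Diego ∩ Idris ∩ Callum ∩ Vanya ∩ Esperanza: 11:00-13:00, 19:00-20:00.
Summing the common windows: 120 + 60 = 180 minutes.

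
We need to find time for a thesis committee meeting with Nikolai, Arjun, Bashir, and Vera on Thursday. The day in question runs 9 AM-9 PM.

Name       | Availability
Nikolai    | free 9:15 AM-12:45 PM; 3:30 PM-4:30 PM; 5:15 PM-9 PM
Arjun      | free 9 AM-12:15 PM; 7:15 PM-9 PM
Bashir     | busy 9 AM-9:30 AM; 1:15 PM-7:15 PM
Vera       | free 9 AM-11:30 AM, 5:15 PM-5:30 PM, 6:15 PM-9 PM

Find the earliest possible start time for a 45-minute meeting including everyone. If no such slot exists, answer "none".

Nikolai free: 09:15-12:45, 15:30-16:30, 17:15-21:00.
Arjun free: 09:00-12:15, 19:15-21:00.
Bashir free: 09:30-13:15, 19:15-21:00 (invert busy blocks within the working day).
Vera free: 09:00-11:30, 17:15-17:30, 18:15-21:00.
Nikolai ∩ Arjun: 09:15-12:15, 19:15-21:00.
Nikolai ∩ Arjun ∩ Bashir: 09:30-12:15, 19:15-21:00.
Nikolai ∩ Arjun ∩ Bashir ∩ Vera: 09:30-11:30, 19:15-21:00.
The first common window of at least 45 minutes is 09:30-11:30, so the earliest start is 09:30.

09:30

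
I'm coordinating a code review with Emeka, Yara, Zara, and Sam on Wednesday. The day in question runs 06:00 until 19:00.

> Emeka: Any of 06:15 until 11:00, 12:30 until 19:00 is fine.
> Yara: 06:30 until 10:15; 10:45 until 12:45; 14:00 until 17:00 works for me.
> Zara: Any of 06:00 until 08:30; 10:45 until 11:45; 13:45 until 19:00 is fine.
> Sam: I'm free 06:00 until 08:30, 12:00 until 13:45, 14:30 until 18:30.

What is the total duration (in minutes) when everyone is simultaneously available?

270

Emeka ∩ Yara: 06:30-10:15, 10:45-11:00, 12:30-12:45, 14:00-17:00.
Emeka ∩ Yara ∩ Zara: 06:30-08:30, 10:45-11:00, 14:00-17:00.
Emeka ∩ Yara ∩ Zara ∩ Sam: 06:30-08:30, 14:30-17:00.
Summing the common windows: 120 + 150 = 270 minutes.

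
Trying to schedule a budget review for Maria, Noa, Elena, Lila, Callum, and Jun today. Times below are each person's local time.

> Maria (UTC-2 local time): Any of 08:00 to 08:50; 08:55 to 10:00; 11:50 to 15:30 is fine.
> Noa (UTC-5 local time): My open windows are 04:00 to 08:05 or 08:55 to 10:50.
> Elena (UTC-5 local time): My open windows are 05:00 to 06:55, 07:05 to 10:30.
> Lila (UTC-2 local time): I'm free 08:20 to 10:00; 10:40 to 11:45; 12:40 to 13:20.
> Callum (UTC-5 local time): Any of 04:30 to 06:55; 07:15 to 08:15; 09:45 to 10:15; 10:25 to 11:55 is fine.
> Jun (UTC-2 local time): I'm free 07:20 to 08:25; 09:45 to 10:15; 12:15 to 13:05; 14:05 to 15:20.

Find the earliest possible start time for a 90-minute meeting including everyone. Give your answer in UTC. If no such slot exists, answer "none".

Maria in UTC: 10:00-10:50, 10:55-12:00, 13:50-17:30 (add 2h to convert from UTC-2).
Noa in UTC: 09:00-13:05, 13:55-15:50 (add 5h to convert from UTC-5).
Elena in UTC: 10:00-11:55, 12:05-15:30 (add 5h to convert from UTC-5).
Lila in UTC: 10:20-12:00, 12:40-13:45, 14:40-15:20 (add 2h to convert from UTC-2).
Callum in UTC: 09:30-11:55, 12:15-13:15, 14:45-15:15, 15:25-16:55 (add 5h to convert from UTC-5).
Jun in UTC: 09:20-10:25, 11:45-12:15, 14:15-15:05, 16:05-17:20 (add 2h to convert from UTC-2).
Maria ∩ Noa: 10:00-10:50, 10:55-12:00, 13:55-15:50.
Maria ∩ Noa ∩ Elena: 10:00-10:50, 10:55-11:55, 13:55-15:30.
Maria ∩ Noa ∩ Elena ∩ Lila: 10:20-10:50, 10:55-11:55, 14:40-15:20.
Maria ∩ Noa ∩ Elena ∩ Lila ∩ Callum: 10:20-10:50, 10:55-11:55, 14:45-15:15.
Maria ∩ Noa ∩ Elena ∩ Lila ∩ Callum ∩ Jun: 10:20-10:25, 11:45-11:55, 14:45-15:05.
No common window is at least 90 minutes long.

none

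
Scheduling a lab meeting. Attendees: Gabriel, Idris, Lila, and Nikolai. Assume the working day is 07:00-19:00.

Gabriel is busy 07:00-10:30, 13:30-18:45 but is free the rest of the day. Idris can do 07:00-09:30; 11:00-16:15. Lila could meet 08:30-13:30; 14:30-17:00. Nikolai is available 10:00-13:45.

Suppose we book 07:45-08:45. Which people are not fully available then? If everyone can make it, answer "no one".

Gabriel, Lila, Nikolai

Gabriel free: 10:30-13:30, 18:45-19:00 (invert busy blocks within the working day).
Idris free: 07:00-09:30, 11:00-16:15.
Lila free: 08:30-13:30, 14:30-17:00.
Nikolai free: 10:00-13:45.
Gabriel: not fully free for 07:45-08:45. Idris: free for 07:45-08:45. Lila: not fully free for 07:45-08:45. Nikolai: not fully free for 07:45-08:45.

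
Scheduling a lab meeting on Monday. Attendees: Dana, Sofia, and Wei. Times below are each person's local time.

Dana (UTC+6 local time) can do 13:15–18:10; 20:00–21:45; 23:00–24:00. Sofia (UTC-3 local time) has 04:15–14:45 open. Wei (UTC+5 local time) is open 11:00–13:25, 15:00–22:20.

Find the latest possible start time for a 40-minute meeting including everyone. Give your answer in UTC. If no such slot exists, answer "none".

Dana in UTC: 07:15-12:10, 14:00-15:45, 17:00-18:00 (subtract 6h to convert from UTC+6).
Sofia in UTC: 07:15-17:45 (add 3h to convert from UTC-3).
Wei in UTC: 06:00-08:25, 10:00-17:20 (subtract 5h to convert from UTC+5).
Dana ∩ Sofia: 07:15-12:10, 14:00-15:45, 17:00-17:45.
Dana ∩ Sofia ∩ Wei: 07:15-08:25, 10:00-12:10, 14:00-15:45, 17:00-17:20.
So the common availability across everyone is 07:15-08:25, 10:00-12:10, 14:00-15:45, 17:00-17:20.
The last common window of at least 40 minutes is 14:00-15:45; a 40-minute meeting can start as late as 15:05 and still end by 15:45.

15:05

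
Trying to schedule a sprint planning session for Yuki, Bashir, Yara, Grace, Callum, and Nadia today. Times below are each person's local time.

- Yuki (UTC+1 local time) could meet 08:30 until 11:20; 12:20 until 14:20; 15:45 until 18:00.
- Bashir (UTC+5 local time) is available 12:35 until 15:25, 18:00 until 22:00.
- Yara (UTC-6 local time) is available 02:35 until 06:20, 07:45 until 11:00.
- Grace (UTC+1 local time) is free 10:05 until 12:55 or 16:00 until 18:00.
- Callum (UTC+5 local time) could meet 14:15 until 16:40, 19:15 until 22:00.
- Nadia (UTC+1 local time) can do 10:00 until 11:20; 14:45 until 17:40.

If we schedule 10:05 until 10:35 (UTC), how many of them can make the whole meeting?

3

Yuki in UTC: 07:30-10:20, 11:20-13:20, 14:45-17:00 (subtract 1h to convert from UTC+1).
Bashir in UTC: 07:35-10:25, 13:00-17:00 (subtract 5h to convert from UTC+5).
Yara in UTC: 08:35-12:20, 13:45-17:00 (add 6h to convert from UTC-6).
Grace in UTC: 09:05-11:55, 15:00-17:00 (subtract 1h to convert from UTC+1).
Callum in UTC: 09:15-11:40, 14:15-17:00 (subtract 5h to convert from UTC+5).
Nadia in UTC: 09:00-10:20, 13:45-16:40 (subtract 1h to convert from UTC+1).
Yara, Grace, and Callum can make the full 10:05-10:35 slot — that's 3.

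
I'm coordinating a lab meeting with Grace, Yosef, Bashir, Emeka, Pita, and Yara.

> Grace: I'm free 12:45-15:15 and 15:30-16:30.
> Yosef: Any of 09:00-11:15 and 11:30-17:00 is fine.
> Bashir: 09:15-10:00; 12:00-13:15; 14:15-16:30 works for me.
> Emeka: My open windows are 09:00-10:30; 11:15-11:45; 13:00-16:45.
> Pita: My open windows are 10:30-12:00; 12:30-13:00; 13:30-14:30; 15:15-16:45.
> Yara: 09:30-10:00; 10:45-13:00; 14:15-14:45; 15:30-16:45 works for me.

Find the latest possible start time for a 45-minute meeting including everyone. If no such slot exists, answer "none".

15:45

Grace ∩ Yosef: 12:45-15:15, 15:30-16:30.
Grace ∩ Yosef ∩ Bashir: 12:45-13:15, 14:15-15:15, 15:30-16:30.
Grace ∩ Yosef ∩ Bashir ∩ Emeka: 13:00-13:15, 14:15-15:15, 15:30-16:30.
Grace ∩ Yosef ∩ Bashir ∩ Emeka ∩ Pita: 14:15-14:30, 15:30-16:30.
Grace ∩ Yosef ∩ Bashir ∩ Emeka ∩ Pita ∩ Yara: 14:15-14:30, 15:30-16:30.
Those are the intersection windows.
The last common window of at least 45 minutes is 15:30-16:30; a 45-minute meeting can start as late as 15:45 and still end by 16:30.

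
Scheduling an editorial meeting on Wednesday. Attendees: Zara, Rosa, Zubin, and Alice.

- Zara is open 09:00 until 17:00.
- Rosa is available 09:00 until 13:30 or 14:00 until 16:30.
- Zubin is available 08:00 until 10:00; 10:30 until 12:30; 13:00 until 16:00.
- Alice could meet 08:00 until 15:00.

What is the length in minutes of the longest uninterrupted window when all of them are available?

Zara ∩ Rosa: 09:00-13:30, 14:00-16:30.
Zara ∩ Rosa ∩ Zubin: 09:00-10:00, 10:30-12:30, 13:00-13:30, 14:00-16:00.
Zara ∩ Rosa ∩ Zubin ∩ Alice: 09:00-10:00, 10:30-12:30, 13:00-13:30, 14:00-15:00.
The longest is 10:30-12:30 at 120 minutes.

120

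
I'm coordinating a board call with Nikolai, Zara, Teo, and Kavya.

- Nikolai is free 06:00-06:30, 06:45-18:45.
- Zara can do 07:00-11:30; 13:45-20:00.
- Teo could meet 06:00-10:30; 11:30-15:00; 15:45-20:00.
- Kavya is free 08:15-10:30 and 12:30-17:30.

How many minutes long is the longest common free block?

135

Nikolai ∩ Zara: 07:00-11:30, 13:45-18:45.
Nikolai ∩ Zara ∩ Teo: 07:00-10:30, 13:45-15:00, 15:45-18:45.
Nikolai ∩ Zara ∩ Teo ∩ Kavya: 08:15-10:30, 13:45-15:00, 15:45-17:30.
The longest is 08:15-10:30 at 135 minutes.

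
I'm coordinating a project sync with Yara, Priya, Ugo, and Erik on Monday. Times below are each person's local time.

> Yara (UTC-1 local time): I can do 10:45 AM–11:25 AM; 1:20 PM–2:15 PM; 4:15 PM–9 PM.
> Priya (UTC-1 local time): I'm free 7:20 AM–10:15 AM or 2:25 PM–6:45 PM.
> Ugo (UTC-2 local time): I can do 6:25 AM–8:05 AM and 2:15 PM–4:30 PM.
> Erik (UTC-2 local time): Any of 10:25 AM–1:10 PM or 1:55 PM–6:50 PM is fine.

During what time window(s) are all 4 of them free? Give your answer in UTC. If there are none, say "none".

17:15-18:30

Yara in UTC: 11:45-12:25, 14:20-15:15, 17:15-22:00 (add 1h to convert from UTC-1).
Priya in UTC: 08:20-11:15, 15:25-19:45 (add 1h to convert from UTC-1).
Ugo in UTC: 08:25-10:05, 16:15-18:30 (add 2h to convert from UTC-2).
Erik in UTC: 12:25-15:10, 15:55-20:50 (add 2h to convert from UTC-2).
Yara ∩ Priya: 17:15-19:45.
Yara ∩ Priya ∩ Ugo: 17:15-18:30.
Yara ∩ Priya ∩ Ugo ∩ Erik: 17:15-18:30.
Those are the intersection windows.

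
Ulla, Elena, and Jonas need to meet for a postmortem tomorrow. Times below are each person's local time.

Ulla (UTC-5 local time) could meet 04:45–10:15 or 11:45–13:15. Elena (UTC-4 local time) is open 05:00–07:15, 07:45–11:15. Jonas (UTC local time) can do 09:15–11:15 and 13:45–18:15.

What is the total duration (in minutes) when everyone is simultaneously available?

180

Ulla in UTC: 09:45-15:15, 16:45-18:15 (add 5h to convert from UTC-5).
Elena in UTC: 09:00-11:15, 11:45-15:15 (add 4h to convert from UTC-4).
Jonas in UTC: 09:15-11:15, 13:45-18:15.
Ulla ∩ Elena: 09:45-11:15, 11:45-15:15.
Ulla ∩ Elena ∩ Jonas: 09:45-11:15, 13:45-15:15.
Summing the common windows: 90 + 90 = 180 minutes.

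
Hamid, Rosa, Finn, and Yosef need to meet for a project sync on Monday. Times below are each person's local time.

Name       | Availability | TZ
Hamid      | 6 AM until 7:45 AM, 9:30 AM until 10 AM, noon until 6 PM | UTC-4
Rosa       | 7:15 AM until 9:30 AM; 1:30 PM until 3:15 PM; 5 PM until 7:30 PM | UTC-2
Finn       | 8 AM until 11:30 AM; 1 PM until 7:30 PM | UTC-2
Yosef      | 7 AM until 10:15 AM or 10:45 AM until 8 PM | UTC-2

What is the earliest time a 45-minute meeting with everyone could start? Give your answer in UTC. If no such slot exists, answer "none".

10:00

Hamid in UTC: 10:00-11:45, 13:30-14:00, 16:00-22:00 (add 4h to convert from UTC-4).
Rosa in UTC: 09:15-11:30, 15:30-17:15, 19:00-21:30 (add 2h to convert from UTC-2).
Finn in UTC: 10:00-13:30, 15:00-21:30 (add 2h to convert from UTC-2).
Yosef in UTC: 09:00-12:15, 12:45-22:00 (add 2h to convert from UTC-2).
Hamid ∩ Rosa: 10:00-11:30, 16:00-17:15, 19:00-21:30.
Hamid ∩ Rosa ∩ Finn: 10:00-11:30, 16:00-17:15, 19:00-21:30.
Hamid ∩ Rosa ∩ Finn ∩ Yosef: 10:00-11:30, 16:00-17:15, 19:00-21:30.
The first common window of at least 45 minutes is 10:00-11:30, so the earliest start is 10:00.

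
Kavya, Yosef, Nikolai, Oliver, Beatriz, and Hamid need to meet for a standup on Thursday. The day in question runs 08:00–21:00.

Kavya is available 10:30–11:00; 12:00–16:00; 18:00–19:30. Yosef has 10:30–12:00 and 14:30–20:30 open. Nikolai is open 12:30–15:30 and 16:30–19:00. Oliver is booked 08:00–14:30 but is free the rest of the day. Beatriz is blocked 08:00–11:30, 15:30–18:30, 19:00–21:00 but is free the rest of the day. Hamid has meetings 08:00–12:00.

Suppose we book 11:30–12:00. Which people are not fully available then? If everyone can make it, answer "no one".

Kavya free: 10:30-11:00, 12:00-16:00, 18:00-19:30.
Yosef free: 10:30-12:00, 14:30-20:30.
Nikolai free: 12:30-15:30, 16:30-19:00.
Oliver free: 14:30-21:00 (invert busy blocks within the working day).
Beatriz free: 11:30-15:30, 18:30-19:00 (invert busy blocks within the working day).
Hamid free: 12:00-21:00 (invert busy blocks within the working day).
Kavya: not fully free for 11:30-12:00. Yosef: free for 11:30-12:00. Nikolai: not fully free for 11:30-12:00. Oliver: not fully free for 11:30-12:00. Beatriz: free for 11:30-12:00. Hamid: not fully free for 11:30-12:00.

Hamid, Kavya, Nikolai, Oliver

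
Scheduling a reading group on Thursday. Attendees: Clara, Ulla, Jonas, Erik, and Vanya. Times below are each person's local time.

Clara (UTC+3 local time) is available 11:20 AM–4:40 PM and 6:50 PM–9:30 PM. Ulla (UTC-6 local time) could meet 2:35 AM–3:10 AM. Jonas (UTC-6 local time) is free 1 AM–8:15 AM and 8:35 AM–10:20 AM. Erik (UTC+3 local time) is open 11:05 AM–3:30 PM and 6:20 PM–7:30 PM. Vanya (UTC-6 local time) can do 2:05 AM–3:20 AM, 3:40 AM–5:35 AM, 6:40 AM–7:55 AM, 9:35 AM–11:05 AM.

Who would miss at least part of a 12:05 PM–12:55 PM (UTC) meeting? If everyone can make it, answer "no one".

Erik, Ulla, Vanya

Clara in UTC: 08:20-13:40, 15:50-18:30 (subtract 3h to convert from UTC+3).
Ulla in UTC: 08:35-09:10 (add 6h to convert from UTC-6).
Jonas in UTC: 07:00-14:15, 14:35-16:20 (add 6h to convert from UTC-6).
Erik in UTC: 08:05-12:30, 15:20-16:30 (subtract 3h to convert from UTC+3).
Vanya in UTC: 08:05-09:20, 09:40-11:35, 12:40-13:55, 15:35-17:05 (add 6h to convert from UTC-6).
Clara: free for 12:05-12:55. Ulla: not fully free for 12:05-12:55. Jonas: free for 12:05-12:55. Erik: not fully free for 12:05-12:55. Vanya: not fully free for 12:05-12:55.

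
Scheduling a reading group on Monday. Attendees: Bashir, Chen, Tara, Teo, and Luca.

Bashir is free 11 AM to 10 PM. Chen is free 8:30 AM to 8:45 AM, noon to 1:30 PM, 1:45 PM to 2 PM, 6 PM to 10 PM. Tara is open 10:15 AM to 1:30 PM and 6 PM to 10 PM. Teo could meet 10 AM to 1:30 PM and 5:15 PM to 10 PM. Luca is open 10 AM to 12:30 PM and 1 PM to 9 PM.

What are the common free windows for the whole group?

Bashir ∩ Chen: 12:00-13:30, 13:45-14:00, 18:00-22:00.
Bashir ∩ Chen ∩ Tara: 12:00-13:30, 18:00-22:00.
Bashir ∩ Chen ∩ Tara ∩ Teo: 12:00-13:30, 18:00-22:00.
Bashir ∩ Chen ∩ Tara ∩ Teo ∩ Luca: 12:00-12:30, 13:00-13:30, 18:00-21:00.

12:00-12:30, 13:00-13:30, 18:00-21:00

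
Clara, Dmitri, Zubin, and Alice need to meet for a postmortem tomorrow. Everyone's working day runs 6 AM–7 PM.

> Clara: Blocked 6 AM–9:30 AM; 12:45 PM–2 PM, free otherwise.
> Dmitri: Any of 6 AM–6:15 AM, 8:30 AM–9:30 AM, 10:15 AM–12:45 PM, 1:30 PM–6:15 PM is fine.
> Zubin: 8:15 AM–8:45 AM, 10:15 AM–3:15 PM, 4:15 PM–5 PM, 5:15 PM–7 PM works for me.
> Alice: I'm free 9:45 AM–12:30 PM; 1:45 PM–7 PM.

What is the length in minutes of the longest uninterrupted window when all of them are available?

Clara free: 09:30-12:45, 14:00-19:00 (invert busy blocks within the working day).
Dmitri free: 06:00-06:15, 08:30-09:30, 10:15-12:45, 13:30-18:15.
Zubin free: 08:15-08:45, 10:15-15:15, 16:15-17:00, 17:15-19:00.
Alice free: 09:45-12:30, 13:45-19:00.
Clara ∩ Dmitri: 10:15-12:45, 14:00-18:15.
Clara ∩ Dmitri ∩ Zubin: 10:15-12:45, 14:00-15:15, 16:15-17:00, 17:15-18:15.
Clara ∩ Dmitri ∩ Zubin ∩ Alice: 10:15-12:30, 14:00-15:15, 16:15-17:00, 17:15-18:15.
The longest is 10:15-12:30 at 135 minutes.

135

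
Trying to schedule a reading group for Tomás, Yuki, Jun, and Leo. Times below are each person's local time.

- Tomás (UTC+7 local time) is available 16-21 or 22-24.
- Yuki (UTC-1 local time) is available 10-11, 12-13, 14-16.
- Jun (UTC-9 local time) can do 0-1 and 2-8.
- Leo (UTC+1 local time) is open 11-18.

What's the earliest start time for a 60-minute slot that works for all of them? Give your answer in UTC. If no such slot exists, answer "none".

11:00

Tomás in UTC: 09:00-14:00, 15:00-17:00 (subtract 7h to convert from UTC+7).
Yuki in UTC: 11:00-12:00, 13:00-14:00, 15:00-17:00 (add 1h to convert from UTC-1).
Jun in UTC: 09:00-10:00, 11:00-17:00 (add 9h to convert from UTC-9).
Leo in UTC: 10:00-17:00 (subtract 1h to convert from UTC+1).
Tomás ∩ Yuki: 11:00-12:00, 13:00-14:00, 15:00-17:00.
Tomás ∩ Yuki ∩ Jun: 11:00-12:00, 13:00-14:00, 15:00-17:00.
Tomás ∩ Yuki ∩ Jun ∩ Leo: 11:00-12:00, 13:00-14:00, 15:00-17:00.
The first common window of at least 60 minutes is 11:00-12:00, so the earliest start is 11:00.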